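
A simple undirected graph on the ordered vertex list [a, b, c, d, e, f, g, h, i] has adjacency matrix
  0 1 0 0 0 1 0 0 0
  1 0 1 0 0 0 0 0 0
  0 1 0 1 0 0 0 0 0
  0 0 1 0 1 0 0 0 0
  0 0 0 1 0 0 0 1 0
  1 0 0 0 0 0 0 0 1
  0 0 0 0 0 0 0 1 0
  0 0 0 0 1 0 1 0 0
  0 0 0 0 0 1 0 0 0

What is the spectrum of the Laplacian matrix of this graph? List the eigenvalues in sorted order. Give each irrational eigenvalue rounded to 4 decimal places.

Reading degrees in the order [a, b, c, d, e, f, g, h, i] gives [2, 2, 2, 2, 2, 2, 1, 2, 1]; set D = diag(2, 2, 2, 2, 2, 2, 1, 2, 1) and form L = D - A. The multiplicity of 0 as a Laplacian eigenvalue equals the number of connected components.

[0, 0.1206, 0.4679, 1, 1.6527, 2.3473, 3, 3.5321, 3.8794]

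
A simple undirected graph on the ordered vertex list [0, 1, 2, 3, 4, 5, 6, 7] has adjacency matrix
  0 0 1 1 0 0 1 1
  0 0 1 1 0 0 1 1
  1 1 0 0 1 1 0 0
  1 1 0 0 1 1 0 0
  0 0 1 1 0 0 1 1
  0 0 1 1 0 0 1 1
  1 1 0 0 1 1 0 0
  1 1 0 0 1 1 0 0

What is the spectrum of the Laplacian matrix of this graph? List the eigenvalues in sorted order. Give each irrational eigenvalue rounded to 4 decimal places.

[0, 4, 4, 4, 4, 4, 4, 8]

Each diagonal entry of L is the vertex degree and each off-diagonal entry is -1 where an edge is present, 0 otherwise; in the order [0, 1, 2, 3, 4, 5, 6, 7] the diagonal is [4, 4, 4, 4, 4, 4, 4, 4]. L is symmetric positive semidefinite, so every eigenvalue is real and nonnegative. The eigenvalues sum to 32, which equals trace(L) = 2|E|. There is one zero in the spectrum, matching the 1 component.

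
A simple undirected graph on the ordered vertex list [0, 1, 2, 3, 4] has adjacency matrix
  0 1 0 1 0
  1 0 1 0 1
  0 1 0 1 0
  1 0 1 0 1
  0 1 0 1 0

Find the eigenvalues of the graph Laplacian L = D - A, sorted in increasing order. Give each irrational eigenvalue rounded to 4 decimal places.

[0, 2, 2, 3, 5]

Each diagonal entry of L is the vertex degree and each off-diagonal entry is -1 where an edge is present, 0 otherwise; in the order [0, 1, 2, 3, 4] the diagonal is [2, 3, 2, 3, 2]. Diagonalising L (or applying a numerical eigensolver to the 5x5 matrix) gives the spectrum above. The largest eigenvalue, 5, is at most the vertex count 5. The eigenvalues sum to 12, which equals trace(L) = 2|E|.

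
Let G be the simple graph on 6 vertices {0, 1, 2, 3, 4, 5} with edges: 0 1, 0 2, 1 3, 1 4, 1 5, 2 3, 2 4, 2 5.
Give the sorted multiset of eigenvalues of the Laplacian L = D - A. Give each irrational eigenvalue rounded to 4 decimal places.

Each diagonal entry of L is the vertex degree and each off-diagonal entry is -1 where an edge is present, 0 otherwise; in the order [0, 1, 2, 3, 4, 5] the diagonal is [2, 4, 4, 2, 2, 2]. L is symmetric positive semidefinite, so every eigenvalue is real and nonnegative. There is one zero in the spectrum, matching the 1 component.

[0, 2, 2, 2, 4, 6]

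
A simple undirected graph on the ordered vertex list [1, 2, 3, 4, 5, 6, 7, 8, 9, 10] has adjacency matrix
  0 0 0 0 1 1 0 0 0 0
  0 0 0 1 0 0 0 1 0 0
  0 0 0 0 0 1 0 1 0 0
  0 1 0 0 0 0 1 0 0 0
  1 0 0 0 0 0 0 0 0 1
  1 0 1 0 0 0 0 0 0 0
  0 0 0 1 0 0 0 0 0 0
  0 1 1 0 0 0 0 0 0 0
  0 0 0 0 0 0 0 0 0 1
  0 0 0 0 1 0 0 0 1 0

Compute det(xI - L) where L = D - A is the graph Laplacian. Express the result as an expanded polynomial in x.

With the vertex order [1, 2, 3, 4, 5, 6, 7, 8, 9, 10], the degrees are [2, 2, 2, 2, 2, 2, 1, 2, 1, 2], giving D = diag(2, 2, 2, 2, 2, 2, 1, 2, 1, 2) and L = D - A. Computing det(xI - L) by cofactor expansion (or equivalently via sum-over-permutations) gives x^10 - 18x^9 + 136x^8 - 560x^7 + 1365x^6 - 2002x^5 + 1716x^4 - 792x^3 + 165x^2 - 10x. The coefficient of x^9 equals -trace(L) = -18, matching the sum of degrees. The largest eigenvalue, 3.9021, is at most the vertex count 10. By the matrix-tree theorem the graph has (1/10) * product of the nonzero eigenvalues = 1 spanning tree.

x^10 - 18x^9 + 136x^8 - 560x^7 + 1365x^6 - 2002x^5 + 1716x^4 - 792x^3 + 165x^2 - 10x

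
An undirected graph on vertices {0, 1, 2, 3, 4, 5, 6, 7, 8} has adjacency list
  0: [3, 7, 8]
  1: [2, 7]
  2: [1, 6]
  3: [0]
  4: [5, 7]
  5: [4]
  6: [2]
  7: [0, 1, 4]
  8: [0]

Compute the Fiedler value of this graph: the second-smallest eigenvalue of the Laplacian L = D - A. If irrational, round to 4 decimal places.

0.2217

With the vertex order [0, 1, 2, 3, 4, 5, 6, 7, 8], the degrees are [3, 2, 2, 1, 2, 1, 1, 3, 1], giving D = diag(3, 2, 2, 1, 2, 1, 1, 3, 1) and L = D - A. The sorted Laplacian eigenvalues are [0, 0.2217, 0.3327, 1, 1.1923, 2.1071, 3, 3.4413, 4.7049]; the algebraic connectivity is the second entry, 0.2217. There is one zero in the spectrum, matching the 1 component.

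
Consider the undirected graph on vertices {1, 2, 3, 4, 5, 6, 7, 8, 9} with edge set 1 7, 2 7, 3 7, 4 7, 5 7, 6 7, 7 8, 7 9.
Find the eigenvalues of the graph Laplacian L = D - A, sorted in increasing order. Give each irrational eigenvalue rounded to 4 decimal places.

[0, 1, 1, 1, 1, 1, 1, 1, 9]

Reading degrees in the order [1, 2, 3, 4, 5, 6, 7, 8, 9] gives [1, 1, 1, 1, 1, 1, 8, 1, 1]; set D = diag(1, 1, 1, 1, 1, 1, 8, 1, 1) and form L = D - A. L is symmetric positive semidefinite, so every eigenvalue is real and nonnegative. The single zero eigenvalue shows the graph is connected. By the matrix-tree theorem the graph has (1/9) * product of the nonzero eigenvalues = 1 spanning tree. The largest eigenvalue, 9, is at most the vertex count 9.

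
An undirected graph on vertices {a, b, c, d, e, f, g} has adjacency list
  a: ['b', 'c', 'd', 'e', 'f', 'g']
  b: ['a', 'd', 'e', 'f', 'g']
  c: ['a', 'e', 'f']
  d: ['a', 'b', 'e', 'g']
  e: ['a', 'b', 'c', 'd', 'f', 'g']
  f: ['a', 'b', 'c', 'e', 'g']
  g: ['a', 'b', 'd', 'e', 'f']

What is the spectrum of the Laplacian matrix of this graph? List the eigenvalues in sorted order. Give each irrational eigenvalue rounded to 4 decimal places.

Each diagonal entry of L is the vertex degree and each off-diagonal entry is -1 where an edge is present, 0 otherwise; in the order [a, b, c, d, e, f, g] the diagonal is [6, 5, 3, 4, 6, 5, 5]. The multiplicity of 0 as a Laplacian eigenvalue equals the number of connected components. The single zero eigenvalue shows the graph is connected. There is one zero in the spectrum, matching the 1 component. The largest eigenvalue, 7, is at most the vertex count 7.

[0, 2.8299, 4.6889, 6, 6.4812, 7, 7]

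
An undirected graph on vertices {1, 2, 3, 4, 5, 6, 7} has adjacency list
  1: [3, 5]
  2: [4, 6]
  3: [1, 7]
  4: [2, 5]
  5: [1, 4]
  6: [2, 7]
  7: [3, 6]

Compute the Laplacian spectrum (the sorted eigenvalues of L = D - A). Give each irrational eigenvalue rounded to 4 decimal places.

[0, 0.7530, 0.7530, 2.4450, 2.4450, 3.8019, 3.8019]

Each diagonal entry of L is the vertex degree and each off-diagonal entry is -1 where an edge is present, 0 otherwise; in the order [1, 2, 3, 4, 5, 6, 7] the diagonal is [2, 2, 2, 2, 2, 2, 2]. Since every row of L sums to 0, the all-ones vector is in the kernel and 0 is an eigenvalue. By the matrix-tree theorem the graph has (1/7) * product of the nonzero eigenvalues = 7 spanning trees.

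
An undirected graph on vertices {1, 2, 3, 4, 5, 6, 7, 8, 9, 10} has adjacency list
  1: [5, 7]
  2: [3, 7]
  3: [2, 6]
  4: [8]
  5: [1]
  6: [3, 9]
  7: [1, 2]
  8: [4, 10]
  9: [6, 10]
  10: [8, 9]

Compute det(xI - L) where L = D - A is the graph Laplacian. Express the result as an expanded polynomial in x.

With the vertex order [1, 2, 3, 4, 5, 6, 7, 8, 9, 10], the degrees are [2, 2, 2, 1, 1, 2, 2, 2, 2, 2], giving D = diag(2, 2, 2, 1, 1, 2, 2, 2, 2, 2) and L = D - A. L has integer entries, so p(x) = det(xI - L) has integer coefficients. Expanding the determinant yields x^10 - 18x^9 + 136x^8 - 560x^7 + 1365x^6 - 2002x^5 + 1716x^4 - 792x^3 + 165x^2 - 10x. The coefficient of x^9 equals -trace(L) = -18, matching the sum of degrees. By the matrix-tree theorem the graph has (1/10) * product of the nonzero eigenvalues = 1 spanning tree.

x^10 - 18x^9 + 136x^8 - 560x^7 + 1365x^6 - 2002x^5 + 1716x^4 - 792x^3 + 165x^2 - 10x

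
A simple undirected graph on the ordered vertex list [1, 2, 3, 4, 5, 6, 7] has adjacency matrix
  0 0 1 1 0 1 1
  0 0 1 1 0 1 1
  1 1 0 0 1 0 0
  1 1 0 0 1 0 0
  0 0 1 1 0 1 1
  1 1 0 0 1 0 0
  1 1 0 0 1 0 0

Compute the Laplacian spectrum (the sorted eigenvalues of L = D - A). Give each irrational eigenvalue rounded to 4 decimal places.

Reading degrees in the order [1, 2, 3, 4, 5, 6, 7] gives [4, 4, 3, 3, 4, 3, 3]; set D = diag(4, 4, 3, 3, 4, 3, 3) and form L = D - A. Since every row of L sums to 0, the all-ones vector is in the kernel and 0 is an eigenvalue. The single zero eigenvalue shows the graph is connected. By the matrix-tree theorem the graph has (1/7) * product of the nonzero eigenvalues = 432 spanning trees.

[0, 3, 3, 3, 4, 4, 7]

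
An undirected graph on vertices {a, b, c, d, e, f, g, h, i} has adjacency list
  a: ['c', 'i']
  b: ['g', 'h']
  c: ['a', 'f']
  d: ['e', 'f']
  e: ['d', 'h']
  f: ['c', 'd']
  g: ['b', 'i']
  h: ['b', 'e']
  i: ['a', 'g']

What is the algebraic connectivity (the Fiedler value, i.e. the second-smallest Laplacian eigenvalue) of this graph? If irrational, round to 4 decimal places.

Each diagonal entry of L is the vertex degree and each off-diagonal entry is -1 where an edge is present, 0 otherwise; in the order [a, b, c, d, e, f, g, h, i] the diagonal is [2, 2, 2, 2, 2, 2, 2, 2, 2]. The sorted Laplacian eigenvalues are [0, 0.4679, 0.4679, 1.6527, 1.6527, 3, 3, 3.8794, 3.8794]; the algebraic connectivity is the second entry, 0.4679. By the matrix-tree theorem the graph has (1/9) * product of the nonzero eigenvalues = 9 spanning trees. The largest eigenvalue, 3.8794, is at most the vertex count 9.

0.4679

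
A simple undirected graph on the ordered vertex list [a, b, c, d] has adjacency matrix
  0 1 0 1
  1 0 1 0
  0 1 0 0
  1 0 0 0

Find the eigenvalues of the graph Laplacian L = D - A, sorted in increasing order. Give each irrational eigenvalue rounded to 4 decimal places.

[0, 0.5858, 2, 3.4142]

Reading degrees in the order [a, b, c, d] gives [2, 2, 1, 1]; set D = diag(2, 2, 1, 1) and form L = D - A. The multiplicity of 0 as a Laplacian eigenvalue equals the number of connected components. There is one zero in the spectrum, matching the 1 component.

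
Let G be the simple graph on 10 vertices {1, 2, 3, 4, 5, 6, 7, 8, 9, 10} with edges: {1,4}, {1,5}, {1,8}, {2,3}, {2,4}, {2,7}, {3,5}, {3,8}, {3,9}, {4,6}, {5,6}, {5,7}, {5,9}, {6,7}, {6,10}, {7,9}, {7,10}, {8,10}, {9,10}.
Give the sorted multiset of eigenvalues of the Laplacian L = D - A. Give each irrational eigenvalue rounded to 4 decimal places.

[0, 1.9524, 2.1037, 2.6248, 3.3354, 4.3599, 4.4912, 5.7977, 6.5163, 6.8185]

Reading degrees in the order [1, 2, 3, 4, 5, 6, 7, 8, 9, 10] gives [3, 3, 4, 3, 5, 4, 5, 3, 4, 4]; set D = diag(3, 3, 4, 3, 5, 4, 5, 3, 4, 4) and form L = D - A. Diagonalising L (or applying a numerical eigensolver to the 10x10 matrix) gives the spectrum above. The eigenvalues sum to 38, which equals trace(L) = 2|E|.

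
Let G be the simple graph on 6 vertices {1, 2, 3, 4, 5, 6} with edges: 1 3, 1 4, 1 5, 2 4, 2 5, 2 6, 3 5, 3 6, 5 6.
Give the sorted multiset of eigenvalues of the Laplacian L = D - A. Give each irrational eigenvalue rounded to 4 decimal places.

[0, 1.6972, 2.3820, 4, 4.6180, 5.3028]

With the vertex order [1, 2, 3, 4, 5, 6], the degrees are [3, 3, 3, 2, 4, 3], giving D = diag(3, 3, 3, 2, 4, 3) and L = D - A. L is symmetric positive semidefinite, so every eigenvalue is real and nonnegative. The single zero eigenvalue shows the graph is connected. The eigenvalues sum to 18, which equals trace(L) = 2|E|.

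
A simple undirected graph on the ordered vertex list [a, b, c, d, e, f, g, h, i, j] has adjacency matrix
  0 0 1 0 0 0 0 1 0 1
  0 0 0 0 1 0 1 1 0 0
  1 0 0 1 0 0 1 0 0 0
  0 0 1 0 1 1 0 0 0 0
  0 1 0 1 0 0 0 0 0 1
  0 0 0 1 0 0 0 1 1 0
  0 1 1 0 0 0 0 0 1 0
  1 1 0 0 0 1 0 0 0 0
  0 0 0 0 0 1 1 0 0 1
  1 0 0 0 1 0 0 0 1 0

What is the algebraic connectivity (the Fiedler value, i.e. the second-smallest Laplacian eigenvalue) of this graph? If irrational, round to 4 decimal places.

2

Each diagonal entry of L is the vertex degree and each off-diagonal entry is -1 where an edge is present, 0 otherwise; in the order [a, b, c, d, e, f, g, h, i, j] the diagonal is [3, 3, 3, 3, 3, 3, 3, 3, 3, 3]. The smallest Laplacian eigenvalue is always 0. The next one, lambda_2 = 2, measures how hard the graph is to disconnect: larger values mean better connectivity. There is one zero in the spectrum, matching the 1 component.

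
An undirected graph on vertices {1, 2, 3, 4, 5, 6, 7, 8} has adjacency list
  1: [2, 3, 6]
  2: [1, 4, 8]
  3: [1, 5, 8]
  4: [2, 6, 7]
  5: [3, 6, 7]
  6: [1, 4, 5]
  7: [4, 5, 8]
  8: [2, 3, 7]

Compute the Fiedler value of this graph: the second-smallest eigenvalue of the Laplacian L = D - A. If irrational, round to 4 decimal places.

2

Reading degrees in the order [1, 2, 3, 4, 5, 6, 7, 8] gives [3, 3, 3, 3, 3, 3, 3, 3]; set D = diag(3, 3, 3, 3, 3, 3, 3, 3) and form L = D - A. Computing the eigenvalues of L and sorting gives [0, 2, 2, 2, 4, 4, 4, 6]. The Fiedler value lambda_2 = 2 is strictly positive, so the graph is connected. The largest eigenvalue, 6, is at most the vertex count 8.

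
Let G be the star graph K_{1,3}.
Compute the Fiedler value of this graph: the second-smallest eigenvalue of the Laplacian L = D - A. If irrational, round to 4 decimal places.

The graph has 4 vertices and degree multiset [3, 1, 1, 1]; D is the diagonal matrix of degrees and L = D - A. The sorted Laplacian eigenvalues are [0, 1, 1, 4]; the algebraic connectivity is the second entry, 1. There is one zero in the spectrum, matching the 1 component. The largest eigenvalue, 4, is at most the vertex count 4.

1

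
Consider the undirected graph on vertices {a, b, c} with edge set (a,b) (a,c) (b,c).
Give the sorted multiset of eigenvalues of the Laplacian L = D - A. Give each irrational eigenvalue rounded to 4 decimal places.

[0, 3, 3]

With the vertex order [a, b, c], the degrees are [2, 2, 2], giving D = diag(2, 2, 2) and L = D - A. L is symmetric positive semidefinite, so every eigenvalue is real and nonnegative. The single zero eigenvalue shows the graph is connected.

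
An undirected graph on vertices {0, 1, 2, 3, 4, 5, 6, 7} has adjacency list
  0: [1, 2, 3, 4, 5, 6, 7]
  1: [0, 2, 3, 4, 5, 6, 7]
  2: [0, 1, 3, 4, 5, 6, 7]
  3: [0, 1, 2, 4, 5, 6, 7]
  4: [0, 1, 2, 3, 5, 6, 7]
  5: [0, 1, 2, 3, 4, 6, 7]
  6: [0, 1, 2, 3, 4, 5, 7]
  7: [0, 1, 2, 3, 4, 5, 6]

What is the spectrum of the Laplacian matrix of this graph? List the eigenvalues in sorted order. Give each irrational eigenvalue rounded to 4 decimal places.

Reading degrees in the order [0, 1, 2, 3, 4, 5, 6, 7] gives [7, 7, 7, 7, 7, 7, 7, 7]; set D = diag(7, 7, 7, 7, 7, 7, 7, 7) and form L = D - A. Since every row of L sums to 0, the all-ones vector is in the kernel and 0 is an eigenvalue. The single zero eigenvalue shows the graph is connected. By the matrix-tree theorem the graph has (1/8) * product of the nonzero eigenvalues = 262144 spanning trees.

[0, 8, 8, 8, 8, 8, 8, 8]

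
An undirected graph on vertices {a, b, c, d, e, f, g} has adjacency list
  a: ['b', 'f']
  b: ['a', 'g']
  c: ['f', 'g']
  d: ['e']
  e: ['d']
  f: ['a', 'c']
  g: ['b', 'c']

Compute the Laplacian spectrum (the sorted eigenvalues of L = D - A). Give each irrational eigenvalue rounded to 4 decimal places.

[0, 0, 1.3820, 1.3820, 2, 3.6180, 3.6180]

Reading degrees in the order [a, b, c, d, e, f, g] gives [2, 2, 2, 1, 1, 2, 2]; set D = diag(2, 2, 2, 1, 1, 2, 2) and form L = D - A. Diagonalising L (or applying a numerical eigensolver to the 7x7 matrix) gives the spectrum above. The 2 zero eigenvalues correspond to the 2 connected components.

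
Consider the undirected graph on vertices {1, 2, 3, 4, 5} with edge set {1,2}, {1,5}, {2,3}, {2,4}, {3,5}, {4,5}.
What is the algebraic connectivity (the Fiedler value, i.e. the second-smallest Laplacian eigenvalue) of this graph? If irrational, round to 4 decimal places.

2

Reading degrees in the order [1, 2, 3, 4, 5] gives [2, 3, 2, 2, 3]; set D = diag(2, 3, 2, 2, 3) and form L = D - A. Computing the eigenvalues of L and sorting gives [0, 2, 2, 3, 5]. The Fiedler value lambda_2 = 2 is strictly positive, so the graph is connected. The largest eigenvalue, 5, is at most the vertex count 5. The eigenvalues sum to 12, which equals trace(L) = 2|E|.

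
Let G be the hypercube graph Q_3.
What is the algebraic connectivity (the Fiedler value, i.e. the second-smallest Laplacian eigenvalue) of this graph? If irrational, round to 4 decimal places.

2

The graph has 8 vertices and degree multiset [3, 3, 3, 3, 3, 3, 3, 3]; D is the diagonal matrix of degrees and L = D - A. The smallest Laplacian eigenvalue is always 0. The next one, lambda_2 = 2, measures how hard the graph is to disconnect: larger values mean better connectivity. The largest eigenvalue, 6, is at most the vertex count 8.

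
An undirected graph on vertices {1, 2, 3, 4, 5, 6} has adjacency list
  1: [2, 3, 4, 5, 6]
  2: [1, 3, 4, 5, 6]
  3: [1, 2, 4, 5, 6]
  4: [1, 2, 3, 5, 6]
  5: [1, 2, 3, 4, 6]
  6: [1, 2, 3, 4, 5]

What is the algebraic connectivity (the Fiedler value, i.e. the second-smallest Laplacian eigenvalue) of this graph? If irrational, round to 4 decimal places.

6

With the vertex order [1, 2, 3, 4, 5, 6], the degrees are [5, 5, 5, 5, 5, 5], giving D = diag(5, 5, 5, 5, 5, 5) and L = D - A. Computing the eigenvalues of L and sorting gives [0, 6, 6, 6, 6, 6]. The Fiedler value lambda_2 = 6 is strictly positive, so the graph is connected. The eigenvalues sum to 30, which equals trace(L) = 2|E|. There is one zero in the spectrum, matching the 1 component.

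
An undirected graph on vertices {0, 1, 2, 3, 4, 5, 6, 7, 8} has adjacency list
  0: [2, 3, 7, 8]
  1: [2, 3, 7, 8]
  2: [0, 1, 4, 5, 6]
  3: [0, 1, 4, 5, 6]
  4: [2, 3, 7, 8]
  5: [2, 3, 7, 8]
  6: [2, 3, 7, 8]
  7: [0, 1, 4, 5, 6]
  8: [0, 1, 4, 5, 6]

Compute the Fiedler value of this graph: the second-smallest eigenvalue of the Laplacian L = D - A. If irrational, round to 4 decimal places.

With the vertex order [0, 1, 2, 3, 4, 5, 6, 7, 8], the degrees are [4, 4, 5, 5, 4, 4, 4, 5, 5], giving D = diag(4, 4, 5, 5, 4, 4, 4, 5, 5) and L = D - A. The smallest Laplacian eigenvalue is always 0. The next one, lambda_2 = 4, measures how hard the graph is to disconnect: larger values mean better connectivity.

4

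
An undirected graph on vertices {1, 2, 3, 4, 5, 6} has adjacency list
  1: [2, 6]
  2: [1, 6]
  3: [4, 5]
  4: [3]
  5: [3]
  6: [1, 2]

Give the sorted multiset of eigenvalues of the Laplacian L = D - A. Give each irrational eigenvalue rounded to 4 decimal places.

Reading degrees in the order [1, 2, 3, 4, 5, 6] gives [2, 2, 2, 1, 1, 2]; set D = diag(2, 2, 2, 1, 1, 2) and form L = D - A. L is symmetric positive semidefinite, so every eigenvalue is real and nonnegative. The 2 zero eigenvalues correspond to the 2 connected components.

[0, 0, 1, 3, 3, 3]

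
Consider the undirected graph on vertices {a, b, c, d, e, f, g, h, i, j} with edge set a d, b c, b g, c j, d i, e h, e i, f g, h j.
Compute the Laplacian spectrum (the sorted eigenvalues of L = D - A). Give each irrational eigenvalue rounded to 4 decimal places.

[0, 0.0979, 0.3820, 0.8244, 1.3820, 2, 2.6180, 3.1756, 3.6180, 3.9021]

With the vertex order [a, b, c, d, e, f, g, h, i, j], the degrees are [1, 2, 2, 2, 2, 1, 2, 2, 2, 2], giving D = diag(1, 2, 2, 2, 2, 1, 2, 2, 2, 2) and L = D - A. The multiplicity of 0 as a Laplacian eigenvalue equals the number of connected components. There is one zero in the spectrum, matching the 1 component.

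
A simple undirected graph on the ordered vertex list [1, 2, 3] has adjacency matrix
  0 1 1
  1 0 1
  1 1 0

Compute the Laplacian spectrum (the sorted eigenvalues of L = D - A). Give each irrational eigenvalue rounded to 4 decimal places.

With the vertex order [1, 2, 3], the degrees are [2, 2, 2], giving D = diag(2, 2, 2) and L = D - A. L is symmetric positive semidefinite, so every eigenvalue is real and nonnegative. The single zero eigenvalue shows the graph is connected. The largest eigenvalue, 3, is at most the vertex count 3. There is one zero in the spectrum, matching the 1 component.

[0, 3, 3]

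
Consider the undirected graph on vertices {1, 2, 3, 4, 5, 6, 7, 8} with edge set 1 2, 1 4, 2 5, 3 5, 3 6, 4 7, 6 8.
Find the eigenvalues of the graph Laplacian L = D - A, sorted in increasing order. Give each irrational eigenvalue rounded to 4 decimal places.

[0, 0.1522, 0.5858, 1.2346, 2, 2.7654, 3.4142, 3.8478]

With the vertex order [1, 2, 3, 4, 5, 6, 7, 8], the degrees are [2, 2, 2, 2, 2, 2, 1, 1], giving D = diag(2, 2, 2, 2, 2, 2, 1, 1) and L = D - A. L is symmetric positive semidefinite, so every eigenvalue is real and nonnegative. By the matrix-tree theorem the graph has (1/8) * product of the nonzero eigenvalues = 1 spanning tree.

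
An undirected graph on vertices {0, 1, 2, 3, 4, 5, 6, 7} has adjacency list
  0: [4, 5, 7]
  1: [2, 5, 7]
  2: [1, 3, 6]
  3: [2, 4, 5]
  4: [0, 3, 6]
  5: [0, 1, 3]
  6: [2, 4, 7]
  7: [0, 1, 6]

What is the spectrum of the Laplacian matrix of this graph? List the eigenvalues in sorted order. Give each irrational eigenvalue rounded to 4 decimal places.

[0, 2, 2, 2, 4, 4, 4, 6]

With the vertex order [0, 1, 2, 3, 4, 5, 6, 7], the degrees are [3, 3, 3, 3, 3, 3, 3, 3], giving D = diag(3, 3, 3, 3, 3, 3, 3, 3) and L = D - A. L is symmetric positive semidefinite, so every eigenvalue is real and nonnegative. By the matrix-tree theorem the graph has (1/8) * product of the nonzero eigenvalues = 384 spanning trees. The eigenvalues sum to 24, which equals trace(L) = 2|E|.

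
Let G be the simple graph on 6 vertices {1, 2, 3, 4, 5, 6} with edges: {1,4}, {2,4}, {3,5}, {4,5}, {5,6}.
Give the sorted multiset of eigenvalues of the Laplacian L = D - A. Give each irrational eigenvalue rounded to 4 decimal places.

[0, 0.4384, 1, 1, 3, 4.5616]

With the vertex order [1, 2, 3, 4, 5, 6], the degrees are [1, 1, 1, 3, 3, 1], giving D = diag(1, 1, 1, 3, 3, 1) and L = D - A. Since every row of L sums to 0, the all-ones vector is in the kernel and 0 is an eigenvalue. The largest eigenvalue, 4.5616, is at most the vertex count 6. The eigenvalues sum to 10, which equals trace(L) = 2|E|.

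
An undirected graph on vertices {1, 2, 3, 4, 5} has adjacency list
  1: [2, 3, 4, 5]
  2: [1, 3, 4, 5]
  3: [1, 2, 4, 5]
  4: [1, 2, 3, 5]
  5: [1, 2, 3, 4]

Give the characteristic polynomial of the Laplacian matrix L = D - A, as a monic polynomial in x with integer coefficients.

Each diagonal entry of L is the vertex degree and each off-diagonal entry is -1 where an edge is present, 0 otherwise; in the order [1, 2, 3, 4, 5] the diagonal is [4, 4, 4, 4, 4]. Computing det(xI - L) by cofactor expansion (or equivalently via sum-over-permutations) gives x^5 - 20x^4 + 150x^3 - 500x^2 + 625x. Since p(0) = det(-L) = 0, x divides p(x). There is one zero in the spectrum, matching the 1 component.

x^5 - 20x^4 + 150x^3 - 500x^2 + 625x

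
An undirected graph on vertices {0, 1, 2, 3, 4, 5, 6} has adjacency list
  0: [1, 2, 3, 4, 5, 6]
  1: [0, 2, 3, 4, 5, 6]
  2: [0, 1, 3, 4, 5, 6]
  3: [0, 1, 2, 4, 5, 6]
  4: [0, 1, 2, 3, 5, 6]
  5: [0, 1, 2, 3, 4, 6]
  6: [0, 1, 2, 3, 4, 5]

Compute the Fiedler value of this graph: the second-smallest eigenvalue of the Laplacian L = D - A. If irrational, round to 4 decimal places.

7

Each diagonal entry of L is the vertex degree and each off-diagonal entry is -1 where an edge is present, 0 otherwise; in the order [0, 1, 2, 3, 4, 5, 6] the diagonal is [6, 6, 6, 6, 6, 6, 6]. The sorted Laplacian eigenvalues are [0, 7, 7, 7, 7, 7, 7]; the algebraic connectivity is the second entry, 7. By the matrix-tree theorem the graph has (1/7) * product of the nonzero eigenvalues = 16807 spanning trees. The eigenvalues sum to 42, which equals trace(L) = 2|E|.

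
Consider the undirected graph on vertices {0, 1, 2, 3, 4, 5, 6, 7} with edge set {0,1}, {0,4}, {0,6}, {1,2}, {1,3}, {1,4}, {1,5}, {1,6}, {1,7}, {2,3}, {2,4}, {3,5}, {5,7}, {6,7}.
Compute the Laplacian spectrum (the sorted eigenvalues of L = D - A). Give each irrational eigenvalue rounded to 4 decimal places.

[0, 1.7530, 1.7530, 3.4450, 3.4450, 4.8019, 4.8019, 8]

With the vertex order [0, 1, 2, 3, 4, 5, 6, 7], the degrees are [3, 7, 3, 3, 3, 3, 3, 3], giving D = diag(3, 7, 3, 3, 3, 3, 3, 3) and L = D - A. Since every row of L sums to 0, the all-ones vector is in the kernel and 0 is an eigenvalue.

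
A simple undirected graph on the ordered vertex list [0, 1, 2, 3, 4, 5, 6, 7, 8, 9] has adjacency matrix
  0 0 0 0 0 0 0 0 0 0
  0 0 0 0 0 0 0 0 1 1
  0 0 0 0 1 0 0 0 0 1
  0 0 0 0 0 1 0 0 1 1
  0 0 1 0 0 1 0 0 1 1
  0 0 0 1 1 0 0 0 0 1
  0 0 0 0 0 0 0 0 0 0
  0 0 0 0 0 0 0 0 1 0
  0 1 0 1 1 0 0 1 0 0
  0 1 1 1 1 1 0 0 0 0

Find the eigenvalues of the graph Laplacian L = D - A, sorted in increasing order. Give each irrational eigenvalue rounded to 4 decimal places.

Each diagonal entry of L is the vertex degree and each off-diagonal entry is -1 where an edge is present, 0 otherwise; in the order [0, 1, 2, 3, 4, 5, 6, 7, 8, 9] the diagonal is [0, 2, 2, 3, 4, 3, 0, 1, 4, 5]. Since every row of L sums to 0, the all-ones vector is in the kernel and 0 is an eigenvalue. The 3 zero eigenvalues correspond to the 3 connected components.

[0, 0, 0, 0.7986, 1.7206, 2, 3.5414, 4, 5.4281, 6.5112]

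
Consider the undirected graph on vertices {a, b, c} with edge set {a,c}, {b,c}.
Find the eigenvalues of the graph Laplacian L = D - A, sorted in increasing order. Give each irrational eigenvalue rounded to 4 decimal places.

[0, 1, 3]

Each diagonal entry of L is the vertex degree and each off-diagonal entry is -1 where an edge is present, 0 otherwise; in the order [a, b, c] the diagonal is [1, 1, 2]. L is symmetric positive semidefinite, so every eigenvalue is real and nonnegative. The largest eigenvalue, 3, is at most the vertex count 3.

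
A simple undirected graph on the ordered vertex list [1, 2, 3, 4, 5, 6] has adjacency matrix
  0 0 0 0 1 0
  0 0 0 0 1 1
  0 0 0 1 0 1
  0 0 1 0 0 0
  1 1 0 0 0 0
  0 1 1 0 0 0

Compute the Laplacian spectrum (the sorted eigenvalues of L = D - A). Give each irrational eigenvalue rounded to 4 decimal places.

[0, 0.2679, 1, 2, 3, 3.7321]

Each diagonal entry of L is the vertex degree and each off-diagonal entry is -1 where an edge is present, 0 otherwise; in the order [1, 2, 3, 4, 5, 6] the diagonal is [1, 2, 2, 1, 2, 2]. Since every row of L sums to 0, the all-ones vector is in the kernel and 0 is an eigenvalue. The eigenvalues sum to 10, which equals trace(L) = 2|E|.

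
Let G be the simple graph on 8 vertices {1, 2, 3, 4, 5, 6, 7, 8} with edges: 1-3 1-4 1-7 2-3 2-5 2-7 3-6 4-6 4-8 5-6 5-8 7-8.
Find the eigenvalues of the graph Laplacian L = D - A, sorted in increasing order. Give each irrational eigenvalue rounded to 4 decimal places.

[0, 2, 2, 2, 4, 4, 4, 6]

Each diagonal entry of L is the vertex degree and each off-diagonal entry is -1 where an edge is present, 0 otherwise; in the order [1, 2, 3, 4, 5, 6, 7, 8] the diagonal is [3, 3, 3, 3, 3, 3, 3, 3]. The multiplicity of 0 as a Laplacian eigenvalue equals the number of connected components.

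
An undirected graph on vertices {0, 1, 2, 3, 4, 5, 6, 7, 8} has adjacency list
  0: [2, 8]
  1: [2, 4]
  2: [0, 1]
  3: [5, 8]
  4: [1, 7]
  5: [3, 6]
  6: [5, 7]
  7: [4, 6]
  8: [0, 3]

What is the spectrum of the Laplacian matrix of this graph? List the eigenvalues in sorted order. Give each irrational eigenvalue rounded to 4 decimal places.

[0, 0.4679, 0.4679, 1.6527, 1.6527, 3, 3, 3.8794, 3.8794]

Each diagonal entry of L is the vertex degree and each off-diagonal entry is -1 where an edge is present, 0 otherwise; in the order [0, 1, 2, 3, 4, 5, 6, 7, 8] the diagonal is [2, 2, 2, 2, 2, 2, 2, 2, 2]. Since every row of L sums to 0, the all-ones vector is in the kernel and 0 is an eigenvalue. The single zero eigenvalue shows the graph is connected. The eigenvalues sum to 18, which equals trace(L) = 2|E|.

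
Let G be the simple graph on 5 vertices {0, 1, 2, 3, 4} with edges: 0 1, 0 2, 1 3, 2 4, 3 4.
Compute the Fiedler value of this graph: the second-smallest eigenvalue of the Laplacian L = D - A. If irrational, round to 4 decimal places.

With the vertex order [0, 1, 2, 3, 4], the degrees are [2, 2, 2, 2, 2], giving D = diag(2, 2, 2, 2, 2) and L = D - A. Computing the eigenvalues of L and sorting gives [0, 1.3820, 1.3820, 3.6180, 3.6180]. The Fiedler value lambda_2 = 1.3820 is strictly positive, so the graph is connected. The largest eigenvalue, 3.6180, is at most the vertex count 5.

1.3820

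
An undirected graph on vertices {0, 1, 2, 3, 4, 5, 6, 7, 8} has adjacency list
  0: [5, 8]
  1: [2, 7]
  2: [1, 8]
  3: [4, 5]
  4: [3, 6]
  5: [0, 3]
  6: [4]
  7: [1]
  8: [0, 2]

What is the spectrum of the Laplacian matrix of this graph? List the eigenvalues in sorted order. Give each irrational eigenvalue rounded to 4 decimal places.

With the vertex order [0, 1, 2, 3, 4, 5, 6, 7, 8], the degrees are [2, 2, 2, 2, 2, 2, 1, 1, 2], giving D = diag(2, 2, 2, 2, 2, 2, 1, 1, 2) and L = D - A. Diagonalising L (or applying a numerical eigensolver to the 9x9 matrix) gives the spectrum above. The largest eigenvalue, 3.8794, is at most the vertex count 9.

[0, 0.1206, 0.4679, 1, 1.6527, 2.3473, 3, 3.5321, 3.8794]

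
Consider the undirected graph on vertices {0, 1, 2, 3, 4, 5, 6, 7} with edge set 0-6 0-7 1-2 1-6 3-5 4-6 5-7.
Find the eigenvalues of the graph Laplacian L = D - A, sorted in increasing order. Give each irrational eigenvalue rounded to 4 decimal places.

Each diagonal entry of L is the vertex degree and each off-diagonal entry is -1 where an edge is present, 0 otherwise; in the order [0, 1, 2, 3, 4, 5, 6, 7] the diagonal is [2, 2, 1, 1, 1, 2, 3, 2]. L is symmetric positive semidefinite, so every eigenvalue is real and nonnegative. The single zero eigenvalue shows the graph is connected. By the matrix-tree theorem the graph has (1/8) * product of the nonzero eigenvalues = 1 spanning tree. There is one zero in the spectrum, matching the 1 component.

[0, 0.1864, 0.5858, 1, 2, 2.4707, 3.4142, 4.3429]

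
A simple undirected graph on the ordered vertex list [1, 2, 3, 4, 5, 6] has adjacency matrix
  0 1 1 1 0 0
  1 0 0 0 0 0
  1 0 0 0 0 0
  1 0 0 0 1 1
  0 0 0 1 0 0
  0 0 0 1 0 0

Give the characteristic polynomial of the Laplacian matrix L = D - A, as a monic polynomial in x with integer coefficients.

Each diagonal entry of L is the vertex degree and each off-diagonal entry is -1 where an edge is present, 0 otherwise; in the order [1, 2, 3, 4, 5, 6] the diagonal is [3, 1, 1, 3, 1, 1]. Computing det(xI - L) by cofactor expansion (or equivalently via sum-over-permutations) gives x^6 - 10x^5 + 34x^4 - 48x^3 + 29x^2 - 6x. The coefficient of x^5 equals -trace(L) = -10, matching the sum of degrees.

x^6 - 10x^5 + 34x^4 - 48x^3 + 29x^2 - 6x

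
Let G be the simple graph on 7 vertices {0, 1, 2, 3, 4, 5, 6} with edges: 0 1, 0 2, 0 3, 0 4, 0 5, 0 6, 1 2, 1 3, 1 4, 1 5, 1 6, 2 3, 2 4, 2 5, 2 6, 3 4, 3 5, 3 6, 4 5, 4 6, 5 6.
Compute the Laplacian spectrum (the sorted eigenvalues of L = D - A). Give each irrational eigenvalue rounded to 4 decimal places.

With the vertex order [0, 1, 2, 3, 4, 5, 6], the degrees are [6, 6, 6, 6, 6, 6, 6], giving D = diag(6, 6, 6, 6, 6, 6, 6) and L = D - A. L is symmetric positive semidefinite, so every eigenvalue is real and nonnegative.

[0, 7, 7, 7, 7, 7, 7]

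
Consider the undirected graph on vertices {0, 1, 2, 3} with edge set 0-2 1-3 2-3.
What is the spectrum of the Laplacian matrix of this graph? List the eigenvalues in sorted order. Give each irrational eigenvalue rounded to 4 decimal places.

[0, 0.5858, 2, 3.4142]

Reading degrees in the order [0, 1, 2, 3] gives [1, 1, 2, 2]; set D = diag(1, 1, 2, 2) and form L = D - A. The multiplicity of 0 as a Laplacian eigenvalue equals the number of connected components. The single zero eigenvalue shows the graph is connected. The eigenvalues sum to 6, which equals trace(L) = 2|E|.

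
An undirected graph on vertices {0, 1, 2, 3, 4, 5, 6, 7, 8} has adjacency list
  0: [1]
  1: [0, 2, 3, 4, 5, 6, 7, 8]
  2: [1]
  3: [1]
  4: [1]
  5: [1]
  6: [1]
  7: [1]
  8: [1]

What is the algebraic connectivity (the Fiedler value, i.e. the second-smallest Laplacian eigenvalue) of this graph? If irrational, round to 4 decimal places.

Reading degrees in the order [0, 1, 2, 3, 4, 5, 6, 7, 8] gives [1, 8, 1, 1, 1, 1, 1, 1, 1]; set D = diag(1, 8, 1, 1, 1, 1, 1, 1, 1) and form L = D - A. Computing the eigenvalues of L and sorting gives [0, 1, 1, 1, 1, 1, 1, 1, 9]. The Fiedler value lambda_2 = 1 is strictly positive, so the graph is connected. The eigenvalues sum to 16, which equals trace(L) = 2|E|.

1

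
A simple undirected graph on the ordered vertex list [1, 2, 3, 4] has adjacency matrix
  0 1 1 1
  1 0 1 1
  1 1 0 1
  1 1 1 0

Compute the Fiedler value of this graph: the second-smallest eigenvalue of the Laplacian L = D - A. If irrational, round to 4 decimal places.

With the vertex order [1, 2, 3, 4], the degrees are [3, 3, 3, 3], giving D = diag(3, 3, 3, 3) and L = D - A. The smallest Laplacian eigenvalue is always 0. The next one, lambda_2 = 4, measures how hard the graph is to disconnect: larger values mean better connectivity.

4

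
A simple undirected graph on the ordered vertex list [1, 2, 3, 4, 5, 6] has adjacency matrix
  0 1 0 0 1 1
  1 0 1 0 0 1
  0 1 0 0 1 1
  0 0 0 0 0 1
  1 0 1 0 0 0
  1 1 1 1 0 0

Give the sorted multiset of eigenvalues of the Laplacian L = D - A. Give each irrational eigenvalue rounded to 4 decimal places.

Each diagonal entry of L is the vertex degree and each off-diagonal entry is -1 where an edge is present, 0 otherwise; in the order [1, 2, 3, 4, 5, 6] the diagonal is [3, 3, 3, 1, 2, 4]. Diagonalising L (or applying a numerical eigensolver to the 6x6 matrix) gives the spectrum above. By the matrix-tree theorem the graph has (1/6) * product of the nonzero eigenvalues = 24 spanning trees.

[0, 0.8929, 2.2123, 3, 4.5262, 5.3686]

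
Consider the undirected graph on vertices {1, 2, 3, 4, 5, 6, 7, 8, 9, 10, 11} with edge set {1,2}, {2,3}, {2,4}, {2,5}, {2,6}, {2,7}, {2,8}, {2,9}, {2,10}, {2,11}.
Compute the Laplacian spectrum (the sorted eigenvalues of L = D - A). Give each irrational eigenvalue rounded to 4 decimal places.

[0, 1, 1, 1, 1, 1, 1, 1, 1, 1, 11]

Reading degrees in the order [1, 2, 3, 4, 5, 6, 7, 8, 9, 10, 11] gives [1, 10, 1, 1, 1, 1, 1, 1, 1, 1, 1]; set D = diag(1, 10, 1, 1, 1, 1, 1, 1, 1, 1, 1) and form L = D - A. L is symmetric positive semidefinite, so every eigenvalue is real and nonnegative. The single zero eigenvalue shows the graph is connected. The eigenvalues sum to 20, which equals trace(L) = 2|E|.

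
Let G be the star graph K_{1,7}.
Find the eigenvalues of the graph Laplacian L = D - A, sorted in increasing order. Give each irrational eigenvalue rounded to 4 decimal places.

[0, 1, 1, 1, 1, 1, 1, 8]

The graph has 8 vertices and degree multiset [7, 1, 1, 1, 1, 1, 1, 1]; D is the diagonal matrix of degrees and L = D - A. The multiplicity of 0 as a Laplacian eigenvalue equals the number of connected components. The single zero eigenvalue shows the graph is connected. By the matrix-tree theorem the graph has (1/8) * product of the nonzero eigenvalues = 1 spanning tree. The eigenvalues sum to 14, which equals trace(L) = 2|E|.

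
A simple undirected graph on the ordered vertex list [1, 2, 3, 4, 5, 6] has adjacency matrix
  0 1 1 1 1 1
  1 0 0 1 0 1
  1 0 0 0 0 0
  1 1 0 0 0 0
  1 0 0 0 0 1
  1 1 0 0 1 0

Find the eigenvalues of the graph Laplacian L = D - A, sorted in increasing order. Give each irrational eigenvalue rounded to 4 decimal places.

Each diagonal entry of L is the vertex degree and each off-diagonal entry is -1 where an edge is present, 0 otherwise; in the order [1, 2, 3, 4, 5, 6] the diagonal is [5, 3, 1, 2, 2, 3]. L is symmetric positive semidefinite, so every eigenvalue is real and nonnegative. The single zero eigenvalue shows the graph is connected. The largest eigenvalue, 6, is at most the vertex count 6.

[0, 1, 1.5858, 3, 4.4142, 6]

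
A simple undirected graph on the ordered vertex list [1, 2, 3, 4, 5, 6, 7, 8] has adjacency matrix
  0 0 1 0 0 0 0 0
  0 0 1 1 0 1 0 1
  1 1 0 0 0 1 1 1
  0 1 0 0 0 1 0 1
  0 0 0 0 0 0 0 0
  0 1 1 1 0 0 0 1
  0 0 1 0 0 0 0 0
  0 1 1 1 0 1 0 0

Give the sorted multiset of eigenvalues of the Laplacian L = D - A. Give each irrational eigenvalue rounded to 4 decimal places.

Reading degrees in the order [1, 2, 3, 4, 5, 6, 7, 8] gives [1, 4, 5, 3, 0, 4, 1, 4]; set D = diag(1, 4, 5, 3, 0, 4, 1, 4) and form L = D - A. The multiplicity of 0 as a Laplacian eigenvalue equals the number of connected components. The 2 zero eigenvalues correspond to the 2 connected components. The eigenvalues sum to 22, which equals trace(L) = 2|E|.

[0, 0, 0.8674, 1, 3.8596, 5, 5, 6.2731]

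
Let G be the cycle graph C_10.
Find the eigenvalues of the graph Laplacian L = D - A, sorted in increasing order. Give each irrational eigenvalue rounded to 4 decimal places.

The graph has 10 vertices and degree multiset [2, 2, 2, 2, 2, 2, 2, 2, 2, 2]; D is the diagonal matrix of degrees and L = D - A. L is symmetric positive semidefinite, so every eigenvalue is real and nonnegative. The eigenvalues sum to 20, which equals trace(L) = 2|E|. The largest eigenvalue, 4, is at most the vertex count 10.

[0, 0.3820, 0.3820, 1.3820, 1.3820, 2.6180, 2.6180, 3.6180, 3.6180, 4]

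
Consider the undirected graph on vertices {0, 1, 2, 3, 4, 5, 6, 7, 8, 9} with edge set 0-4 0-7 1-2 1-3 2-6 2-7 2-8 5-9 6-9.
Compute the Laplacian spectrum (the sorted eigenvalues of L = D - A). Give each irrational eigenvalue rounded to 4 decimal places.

[0, 0.1981, 0.2937, 0.6603, 1.3427, 1.5550, 2.3831, 3.0686, 3.2470, 5.2516]

Reading degrees in the order [0, 1, 2, 3, 4, 5, 6, 7, 8, 9] gives [2, 2, 4, 1, 1, 1, 2, 2, 1, 2]; set D = diag(2, 2, 4, 1, 1, 1, 2, 2, 1, 2) and form L = D - A. Diagonalising L (or applying a numerical eigensolver to the 10x10 matrix) gives the spectrum above. The largest eigenvalue, 5.2516, is at most the vertex count 10.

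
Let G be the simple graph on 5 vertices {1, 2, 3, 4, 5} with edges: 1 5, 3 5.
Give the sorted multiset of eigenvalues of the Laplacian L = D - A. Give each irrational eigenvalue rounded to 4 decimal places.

With the vertex order [1, 2, 3, 4, 5], the degrees are [1, 0, 1, 0, 2], giving D = diag(1, 0, 1, 0, 2) and L = D - A. L is symmetric positive semidefinite, so every eigenvalue is real and nonnegative. The 3 zero eigenvalues correspond to the 3 connected components. There are 3 zeros in the spectrum, matching the 3 components. The eigenvalues sum to 4, which equals trace(L) = 2|E|.

[0, 0, 0, 1, 3]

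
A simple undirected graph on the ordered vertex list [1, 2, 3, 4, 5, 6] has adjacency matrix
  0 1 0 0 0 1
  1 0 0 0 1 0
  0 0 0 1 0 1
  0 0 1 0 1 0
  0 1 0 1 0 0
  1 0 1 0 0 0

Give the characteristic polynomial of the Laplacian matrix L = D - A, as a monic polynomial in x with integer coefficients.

x^6 - 12x^5 + 54x^4 - 112x^3 + 105x^2 - 36x

With the vertex order [1, 2, 3, 4, 5, 6], the degrees are [2, 2, 2, 2, 2, 2], giving D = diag(2, 2, 2, 2, 2, 2) and L = D - A. The eigenvalues of L are [0, 1, 1, 3, 3, 4]; the characteristic polynomial is the product of (x - lambda_i), which multiplies out to x^6 - 12x^5 + 54x^4 - 112x^3 + 105x^2 - 36x. Since p(0) = det(-L) = 0, x divides p(x). By the matrix-tree theorem the graph has (1/6) * product of the nonzero eigenvalues = 6 spanning trees.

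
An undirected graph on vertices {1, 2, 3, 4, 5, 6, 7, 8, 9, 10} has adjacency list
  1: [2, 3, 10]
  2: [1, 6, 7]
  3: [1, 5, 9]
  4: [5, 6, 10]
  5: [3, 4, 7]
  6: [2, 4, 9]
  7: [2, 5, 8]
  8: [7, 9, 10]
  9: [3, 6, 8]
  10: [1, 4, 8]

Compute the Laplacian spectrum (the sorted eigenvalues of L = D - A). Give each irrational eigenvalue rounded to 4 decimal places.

[0, 2, 2, 2, 2, 2, 5, 5, 5, 5]

Reading degrees in the order [1, 2, 3, 4, 5, 6, 7, 8, 9, 10] gives [3, 3, 3, 3, 3, 3, 3, 3, 3, 3]; set D = diag(3, 3, 3, 3, 3, 3, 3, 3, 3, 3) and form L = D - A. Diagonalising L (or applying a numerical eigensolver to the 10x10 matrix) gives the spectrum above. The single zero eigenvalue shows the graph is connected. By the matrix-tree theorem the graph has (1/10) * product of the nonzero eigenvalues = 2000 spanning trees.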